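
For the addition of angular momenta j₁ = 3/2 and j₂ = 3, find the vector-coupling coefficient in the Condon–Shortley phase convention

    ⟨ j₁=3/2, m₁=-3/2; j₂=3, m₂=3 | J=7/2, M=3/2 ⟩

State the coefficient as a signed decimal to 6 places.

−√(2/21) ≈ -0.308607

j₁+j₂−J=1  J+j₁−j₂=2  J−j₁+j₂=5  j₁+j₂+J+1=9
(j₁±m₁, j₂±m₂, J±M) = (0,3,6,0,5,2)
P² = 38400/7
sum k=1..1:
  [1] −1/240 = -1/240
S = -1/240
C² = P²·S² = 2/21 ; C = -0.308607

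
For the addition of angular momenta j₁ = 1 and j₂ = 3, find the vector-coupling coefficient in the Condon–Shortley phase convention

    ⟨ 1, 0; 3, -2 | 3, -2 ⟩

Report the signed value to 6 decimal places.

+0.577350  (= +√(1/3))

triangle: 1!·1!·5!/8! = 120/40320
(j±m)!: 1!·1!·1!·5!·1!·5! = 14400
prefactor² = (2J+1)·Δ·N² = 300
  k=0: +1/(0!·1!·1!·1!·0!·4!) = 1/24
  k=1: −1/(1!·0!·0!·0!·1!·5!) = -1/120
Σ = 1/30  ⇒  CG² = 300·1/30² = 1/3
CG = +√(1/3) = +0.577350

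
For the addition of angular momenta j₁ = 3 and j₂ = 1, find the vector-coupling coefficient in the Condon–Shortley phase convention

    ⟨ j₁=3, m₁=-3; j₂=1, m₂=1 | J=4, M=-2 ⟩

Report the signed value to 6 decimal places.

+√(1/28) = +0.188982

triangle: 0!*6!*2!/9! = 1440/362880
(j±m)!: 0!*6!*2!*0!*2!*6! = 2073600
prefactor² = (2J+1)*Δ*N² = 518400/7
  k=0: +1/(0!*0!*6!*2!*0!*0!) = 1/1440
Σ = 1/1440  ⇒  CG² = 518400/7*1/1440² = 1/28
CG = +√(1/28) = +0.188982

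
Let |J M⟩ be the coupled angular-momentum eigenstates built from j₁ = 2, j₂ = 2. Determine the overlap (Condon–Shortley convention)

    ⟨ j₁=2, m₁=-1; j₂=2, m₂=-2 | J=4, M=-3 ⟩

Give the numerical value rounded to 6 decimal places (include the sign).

triangle: 0!*4!*4!/9! = 576/362880
(j±m)!: 1!*3!*0!*4!*1!*7! = 725760
prefactor² = (2J+1)*Δ*N² = 10368
  k=0: +1/(0!*0!*3!*0!*1!*4!) = 1/144
Σ = 1/144  ⇒  CG² = 10368*1/144² = 1/2
CG = +√(1/2) = +0.707107

+0.707107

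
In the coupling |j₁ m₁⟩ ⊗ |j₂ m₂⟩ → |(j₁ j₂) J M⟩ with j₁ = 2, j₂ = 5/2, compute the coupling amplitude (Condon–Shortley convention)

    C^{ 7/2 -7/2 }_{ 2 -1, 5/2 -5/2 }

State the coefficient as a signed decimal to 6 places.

+√(5/9) = +0.745356

√[8·1!3!4!/9! · 1!3!0!5!0!7!] = √(11520)
  +(−1)^0/∏(0,1,3,0,0,4)! = 1/144  (running 1/144)
⟨..|..⟩ = √(11520)·(1/144) = +0.745356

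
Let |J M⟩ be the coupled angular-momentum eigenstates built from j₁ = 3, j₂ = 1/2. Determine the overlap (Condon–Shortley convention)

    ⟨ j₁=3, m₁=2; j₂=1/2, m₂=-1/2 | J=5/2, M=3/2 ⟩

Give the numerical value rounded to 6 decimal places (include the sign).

j₁+j₂−J=1  J+j₁−j₂=5  J−j₁+j₂=0  j₁+j₂+J+1=7
(j₁±m₁, j₂±m₂, J±M) = (5,1,0,1,4,1)
P² = 2880/7
sum k=0..0:
  [0] +1/24 = 1/24
S = 1/24
C² = P²·S² = 5/7 ; C = +0.845154

+0.845154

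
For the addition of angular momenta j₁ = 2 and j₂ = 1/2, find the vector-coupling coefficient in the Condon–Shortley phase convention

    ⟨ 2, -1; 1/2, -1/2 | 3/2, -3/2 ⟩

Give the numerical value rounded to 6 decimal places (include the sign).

j₁+j₂−J=1  J+j₁−j₂=3  J−j₁+j₂=0  j₁+j₂+J+1=5
(j₁±m₁, j₂±m₂, J±M) = (1,3,0,1,0,3)
P² = 36/5
sum k=0..0:
  [0] +1/6 = 1/6
S = 1/6
C² = P²·S² = 1/5 ; C = +0.447214

+√(1/5) = +0.447214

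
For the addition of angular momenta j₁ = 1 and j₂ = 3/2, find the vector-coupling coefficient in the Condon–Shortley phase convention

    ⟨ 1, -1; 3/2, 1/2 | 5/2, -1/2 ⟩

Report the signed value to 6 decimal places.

j₁+j₂−J=0  J+j₁−j₂=2  J−j₁+j₂=3  j₁+j₂+J+1=6
(j₁±m₁, j₂±m₂, J±M) = (0,2,2,1,2,3)
P² = 24/5
sum k=0..0:
  [0] +1/4 = 1/4
S = 1/4
C² = P²·S² = 3/10 ; C = +0.547723

+0.547723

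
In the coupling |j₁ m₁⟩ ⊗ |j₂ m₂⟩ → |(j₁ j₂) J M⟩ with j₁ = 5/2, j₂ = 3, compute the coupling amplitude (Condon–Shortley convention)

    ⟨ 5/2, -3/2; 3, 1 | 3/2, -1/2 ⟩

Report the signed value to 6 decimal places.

j₁+j₂−J=4  J+j₁−j₂=1  J−j₁+j₂=2  j₁+j₂+J+1=8
(j₁±m₁, j₂±m₂, J±M) = (1,4,4,2,1,2)
P² = 384/35
sum k=3..4:
  [3] −1/6 = -1/6
  [4] +1/48 = 1/48
S = -7/48
C² = P²·S² = 7/30 ; C = -0.483046

−√(7/30) = -0.483046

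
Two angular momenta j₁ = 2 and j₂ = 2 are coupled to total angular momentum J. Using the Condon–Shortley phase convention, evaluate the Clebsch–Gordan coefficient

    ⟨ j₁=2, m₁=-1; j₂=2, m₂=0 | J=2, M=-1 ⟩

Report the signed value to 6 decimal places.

√[5·2!2!2!/7! · 1!3!2!2!1!3!] = √(8/7)
  +(−1)^1/∏(1,1,2,1,0,1)! = -1/2  (running -1/2)
  +(−1)^2/∏(2,0,1,0,1,2)! = 1/4  (running -1/4)
⟨..|..⟩ = √(8/7)·(-1/4) = -0.267261

−√(1/14) = -0.267261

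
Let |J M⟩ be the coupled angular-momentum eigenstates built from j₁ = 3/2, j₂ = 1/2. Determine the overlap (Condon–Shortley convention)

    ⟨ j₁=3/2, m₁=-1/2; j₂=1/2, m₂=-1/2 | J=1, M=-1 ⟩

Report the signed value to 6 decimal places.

+√(1/4) = +0.500000

√[3·1!2!0!/4! · 1!2!0!1!0!2!] = √(1)
  +(−1)^0/∏(0,1,2,0,0,0)! = 1/2  (running 1/2)
⟨..|..⟩ = √(1)·(1/2) = +0.500000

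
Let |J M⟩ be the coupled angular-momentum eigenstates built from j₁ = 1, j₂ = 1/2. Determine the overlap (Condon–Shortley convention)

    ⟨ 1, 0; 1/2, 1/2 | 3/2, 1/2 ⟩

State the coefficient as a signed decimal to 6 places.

j₁+j₂−J=0  J+j₁−j₂=2  J−j₁+j₂=1  j₁+j₂+J+1=4
(j₁±m₁, j₂±m₂, J±M) = (1,1,1,0,2,1)
P² = 2/3
sum k=0..0:
  [0] +1/1 = 1
S = 1
C² = P²·S² = 2/3 ; C = +0.816497

+√(2/3) = +0.816497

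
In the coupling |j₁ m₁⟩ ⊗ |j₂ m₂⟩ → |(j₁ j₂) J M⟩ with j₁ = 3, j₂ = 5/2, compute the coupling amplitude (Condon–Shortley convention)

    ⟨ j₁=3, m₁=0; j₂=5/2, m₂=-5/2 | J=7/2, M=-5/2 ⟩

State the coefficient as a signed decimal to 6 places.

triangle: 2!·4!·3!/10! = 288/3628800
(j±m)!: 3!·3!·0!·5!·1!·6! = 3110400
prefactor² = (2J+1)·Δ·N² = 13824/7
  k=0: +1/(0!·2!·3!·0!·1!·3!) = 1/72
Σ = 1/72  ⇒  CG² = 13824/7·1/72² = 8/21
CG = +√(8/21) = +0.617213

+√(8/21) = +0.617213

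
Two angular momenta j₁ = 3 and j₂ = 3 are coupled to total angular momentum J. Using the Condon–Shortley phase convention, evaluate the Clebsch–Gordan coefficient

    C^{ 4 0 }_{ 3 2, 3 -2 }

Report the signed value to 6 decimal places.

√[9·2!4!4!/11! · 5!1!1!5!4!4!] = √(165888/77)
  +(−1)^0/∏(0,2,1,1,3,3)! = 1/72  (running 1/72)
  +(−1)^1/∏(1,1,0,0,4,4)! = -1/576  (running 7/576)
⟨..|..⟩ = √(165888/77)·(7/576) = +0.564076

+√(7/22) = +0.564076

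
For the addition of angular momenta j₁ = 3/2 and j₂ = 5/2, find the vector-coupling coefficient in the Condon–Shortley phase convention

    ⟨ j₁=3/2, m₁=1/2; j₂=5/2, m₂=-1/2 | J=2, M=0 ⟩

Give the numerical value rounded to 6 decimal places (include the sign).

√[5·2!1!3!/7! · 2!1!2!3!2!2!] = √(8/7)
  +(−1)^0/∏(0,2,1,2,0,1)! = 1/4  (running 1/4)
  +(−1)^1/∏(1,1,0,1,1,2)! = -1/2  (running -1/4)
⟨..|..⟩ = √(8/7)·(-1/4) = -0.267261

-0.267261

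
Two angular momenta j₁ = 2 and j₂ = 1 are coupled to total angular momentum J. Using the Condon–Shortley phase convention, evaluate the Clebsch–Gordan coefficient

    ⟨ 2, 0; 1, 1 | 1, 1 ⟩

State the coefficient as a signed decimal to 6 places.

+0.316228

√[3·2!2!0!/5! · 2!2!2!0!2!0!] = √(8/5)
  +(−1)^2/∏(2,0,0,0,2,0)! = 1/4  (running 1/4)
⟨..|..⟩ = √(8/5)·(1/4) = +0.316228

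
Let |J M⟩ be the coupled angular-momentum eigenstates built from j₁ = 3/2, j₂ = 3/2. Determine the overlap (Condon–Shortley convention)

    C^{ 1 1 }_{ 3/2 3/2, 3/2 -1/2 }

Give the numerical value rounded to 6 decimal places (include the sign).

+√(3/10) ≈ +0.547723

triangle: 2!·1!·1!/5! = 2/120
(j±m)!: 3!·0!·1!·2!·2!·0! = 24
prefactor² = (2J+1)·Δ·N² = 6/5
  k=0: +1/(0!·2!·0!·1!·1!·0!) = 1/2
Σ = 1/2  ⇒  CG² = 6/5·1/2² = 3/10
CG = +√(3/10) = +0.547723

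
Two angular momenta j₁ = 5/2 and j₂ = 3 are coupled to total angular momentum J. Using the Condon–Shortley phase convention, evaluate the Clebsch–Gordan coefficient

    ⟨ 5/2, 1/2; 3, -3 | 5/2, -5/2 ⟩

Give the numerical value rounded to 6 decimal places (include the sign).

+√(5/21) ≈ +0.487950

triangle: 3!*2!*3!/9! = 72/362880
(j±m)!: 3!*2!*0!*6!*0!*5! = 1036800
prefactor² = (2J+1)*Δ*N² = 8640/7
  k=0: +1/(0!*3!*2!*0!*0!*3!) = 1/72
Σ = 1/72  ⇒  CG² = 8640/7*1/72² = 5/21
CG = +√(5/21) = +0.487950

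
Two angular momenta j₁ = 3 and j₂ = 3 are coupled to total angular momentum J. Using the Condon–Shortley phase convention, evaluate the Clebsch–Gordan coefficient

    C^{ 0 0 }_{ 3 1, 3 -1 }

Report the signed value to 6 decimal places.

+√(1/7) = +0.377964

√[1·6!0!0!/7! · 4!2!2!4!0!0!] = √(2304/7)
  +(−1)^2/∏(2,4,0,0,0,0)! = 1/48  (running 1/48)
⟨..|..⟩ = √(2304/7)·(1/48) = +0.377964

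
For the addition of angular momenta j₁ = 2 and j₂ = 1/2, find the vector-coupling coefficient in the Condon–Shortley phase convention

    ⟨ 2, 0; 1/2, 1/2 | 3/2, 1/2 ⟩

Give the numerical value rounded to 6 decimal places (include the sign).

√[4·1!3!0!/5! · 2!2!1!0!2!1!] = √(8/5)
  +(−1)^1/∏(1,0,1,0,2,0)! = -1/2  (running -1/2)
⟨..|..⟩ = √(8/5)·(-1/2) = -0.632456

−√(2/5) ≈ -0.632456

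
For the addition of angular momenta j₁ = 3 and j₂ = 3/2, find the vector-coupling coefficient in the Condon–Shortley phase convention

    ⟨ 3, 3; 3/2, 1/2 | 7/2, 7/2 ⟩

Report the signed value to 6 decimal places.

j₁+j₂−J=1  J+j₁−j₂=5  J−j₁+j₂=2  j₁+j₂+J+1=9
(j₁±m₁, j₂±m₂, J±M) = (6,0,2,1,7,0)
P² = 38400
sum k=0..0:
  [0] +1/240 = 1/240
S = 1/240
C² = P²·S² = 2/3 ; C = +0.816497

+√(2/3) ≈ +0.816497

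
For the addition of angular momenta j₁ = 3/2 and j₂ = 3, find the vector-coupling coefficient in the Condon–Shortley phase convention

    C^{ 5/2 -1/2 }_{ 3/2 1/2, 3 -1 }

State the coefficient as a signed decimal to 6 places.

√[6·2!1!4!/8! · 2!1!2!4!2!3!] = √(288/35)
  +(−1)^0/∏(0,2,1,2,0,2)! = 1/8  (running 1/8)
  +(−1)^1/∏(1,1,0,1,1,3)! = -1/6  (running -1/24)
⟨..|..⟩ = √(288/35)·(-1/24) = -0.119523

−√(1/70) = -0.119523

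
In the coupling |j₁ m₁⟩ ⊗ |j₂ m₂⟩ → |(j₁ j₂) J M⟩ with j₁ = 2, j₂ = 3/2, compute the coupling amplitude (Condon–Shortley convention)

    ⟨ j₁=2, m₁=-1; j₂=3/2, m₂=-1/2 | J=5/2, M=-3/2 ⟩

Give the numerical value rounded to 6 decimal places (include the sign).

−√(1/35) = -0.169031

√[6·1!3!2!/7! · 1!3!1!2!1!4!] = √(144/35)
  +(−1)^0/∏(0,1,3,1,0,1)! = 1/6  (running 1/6)
  +(−1)^1/∏(1,0,2,0,1,2)! = -1/4  (running -1/12)
⟨..|..⟩ = √(144/35)·(-1/12) = -0.169031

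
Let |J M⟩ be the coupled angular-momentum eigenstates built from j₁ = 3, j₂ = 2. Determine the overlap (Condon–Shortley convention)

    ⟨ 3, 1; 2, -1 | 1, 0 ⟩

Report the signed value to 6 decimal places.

-0.478091  (= −√(8/35))

√[3·4!2!0!/7! · 4!2!1!3!1!1!] = √(288/35)
  +(−1)^1/∏(1,3,1,0,1,0)! = -1/6  (running -1/6)
⟨..|..⟩ = √(288/35)·(-1/6) = -0.478091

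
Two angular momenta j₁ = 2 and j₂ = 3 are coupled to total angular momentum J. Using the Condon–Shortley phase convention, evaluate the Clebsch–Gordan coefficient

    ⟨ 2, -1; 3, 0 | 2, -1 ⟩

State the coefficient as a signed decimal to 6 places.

j₁+j₂−J=3  J+j₁−j₂=1  J−j₁+j₂=3  j₁+j₂+J+1=8
(j₁±m₁, j₂±m₂, J±M) = (1,3,3,3,1,3)
P² = 81/14
sum k=2..3:
  [2] +1/4 = 1/4
  [3] −1/36 = -1/36
S = 2/9
C² = P²·S² = 2/7 ; C = +0.534522

+√(2/7) ≈ +0.534522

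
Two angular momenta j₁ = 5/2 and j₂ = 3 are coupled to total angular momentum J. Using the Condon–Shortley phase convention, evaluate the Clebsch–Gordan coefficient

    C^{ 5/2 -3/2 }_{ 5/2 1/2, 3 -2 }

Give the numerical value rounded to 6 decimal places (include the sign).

−√(1/14) ≈ -0.267261

triangle: 3!×2!×3!/9! = 72/362880
(j±m)!: 3!×2!×1!×5!×1!×4! = 34560
prefactor² = (2J+1)×Δ×N² = 288/7
  k=0: +1/(0!×3!×2!×1!×0!×2!) = 1/24
  k=1: −1/(1!×2!×1!×0!×1!×3!) = -1/12
Σ = -1/24  ⇒  CG² = 288/7×(-1/24)² = 1/14
CG = −√(1/14) = -0.267261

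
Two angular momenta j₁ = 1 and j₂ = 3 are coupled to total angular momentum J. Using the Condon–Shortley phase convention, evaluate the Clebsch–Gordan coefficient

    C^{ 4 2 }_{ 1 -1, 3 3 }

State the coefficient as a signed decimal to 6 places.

j₁+j₂−J=0  J+j₁−j₂=2  J−j₁+j₂=6  j₁+j₂+J+1=9
(j₁±m₁, j₂±m₂, J±M) = (0,2,6,0,6,2)
P² = 518400/7
sum k=0..0:
  [0] +1/1440 = 1/1440
S = 1/1440
C² = P²·S² = 1/28 ; C = +0.188982

+0.188982  (= +√(1/28))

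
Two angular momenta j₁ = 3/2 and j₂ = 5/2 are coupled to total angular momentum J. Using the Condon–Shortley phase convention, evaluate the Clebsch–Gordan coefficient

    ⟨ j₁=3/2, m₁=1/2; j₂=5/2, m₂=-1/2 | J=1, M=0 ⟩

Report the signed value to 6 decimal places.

-0.547723  (= −√(3/10))

triangle: 3!*0!*2!/6! = 12/720
(j±m)!: 2!*1!*2!*3!*1!*1! = 24
prefactor² = (2J+1)*Δ*N² = 6/5
  k=1: −1/(1!*2!*0!*1!*0!*1!) = -1/2
Σ = -1/2  ⇒  CG² = 6/5*(-1/2)² = 3/10
CG = −√(3/10) = -0.547723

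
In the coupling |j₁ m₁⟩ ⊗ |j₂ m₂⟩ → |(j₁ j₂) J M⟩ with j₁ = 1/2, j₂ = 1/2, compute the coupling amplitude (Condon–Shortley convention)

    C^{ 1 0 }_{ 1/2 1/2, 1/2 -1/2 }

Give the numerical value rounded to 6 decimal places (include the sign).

+√(1/2) = +0.707107

√[3·0!1!1!/3! · 1!0!0!1!1!1!] = √(1/2)
  +(−1)^0/∏(0,0,0,0,1,1)! = 1  (running 1)
⟨..|..⟩ = √(1/2)·(1) = +0.707107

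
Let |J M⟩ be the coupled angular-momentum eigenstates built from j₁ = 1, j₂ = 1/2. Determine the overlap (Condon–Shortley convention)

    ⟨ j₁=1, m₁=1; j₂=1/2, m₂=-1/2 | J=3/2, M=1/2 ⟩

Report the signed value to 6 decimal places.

√[4·0!2!1!/4! · 2!0!0!1!2!1!] = √(4/3)
  +(−1)^0/∏(0,0,0,0,2,1)! = 1/2  (running 1/2)
⟨..|..⟩ = √(4/3)·(1/2) = +0.577350

+0.577350  (= +√(1/3))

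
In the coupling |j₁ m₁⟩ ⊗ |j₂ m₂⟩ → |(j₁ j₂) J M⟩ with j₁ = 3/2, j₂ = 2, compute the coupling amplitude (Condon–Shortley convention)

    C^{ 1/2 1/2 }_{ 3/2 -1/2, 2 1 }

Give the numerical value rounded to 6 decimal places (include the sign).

+√(3/10) = +0.547723

j₁+j₂−J=3  J+j₁−j₂=0  J−j₁+j₂=1  j₁+j₂+J+1=5
(j₁±m₁, j₂±m₂, J±M) = (1,2,3,1,1,0)
P² = 6/5
sum k=2..2:
  [2] +1/2 = 1/2
S = 1/2
C² = P²·S² = 3/10 ; C = +0.547723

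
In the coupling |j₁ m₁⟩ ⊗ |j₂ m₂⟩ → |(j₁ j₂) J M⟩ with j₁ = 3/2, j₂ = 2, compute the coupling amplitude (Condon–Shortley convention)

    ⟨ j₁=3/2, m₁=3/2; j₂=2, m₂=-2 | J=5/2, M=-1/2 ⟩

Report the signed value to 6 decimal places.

+0.414039

√[6·1!2!3!/7! · 3!0!0!4!2!3!] = √(864/35)
  +(−1)^0/∏(0,1,0,0,2,3)! = 1/12  (running 1/12)
⟨..|..⟩ = √(864/35)·(1/12) = +0.414039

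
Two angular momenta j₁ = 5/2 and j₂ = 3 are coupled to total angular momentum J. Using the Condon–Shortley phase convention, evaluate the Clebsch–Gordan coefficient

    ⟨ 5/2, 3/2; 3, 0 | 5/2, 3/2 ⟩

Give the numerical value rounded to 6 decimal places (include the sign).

√[6·3!2!3!/9! · 4!1!3!3!4!1!] = √(864/35)
  +(−1)^0/∏(0,3,1,3,1,0)! = 1/36  (running 1/36)
  +(−1)^1/∏(1,2,0,2,2,1)! = -1/8  (running -7/72)
⟨..|..⟩ = √(864/35)·(-7/72) = -0.483046

-0.483046  (= −√(7/30))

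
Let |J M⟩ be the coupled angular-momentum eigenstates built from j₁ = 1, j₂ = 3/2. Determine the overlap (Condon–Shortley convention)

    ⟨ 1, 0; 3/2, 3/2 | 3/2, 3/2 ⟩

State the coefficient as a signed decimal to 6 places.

triangle: 1!·1!·2!/5! = 2/120
(j±m)!: 1!·1!·3!·0!·3!·0! = 36
prefactor² = (2J+1)·Δ·N² = 12/5
  k=1: −1/(1!·0!·0!·2!·1!·0!) = -1/2
Σ = -1/2  ⇒  CG² = 12/5·(-1/2)² = 3/5
CG = −√(3/5) = -0.774597

−√(3/5) ≈ -0.774597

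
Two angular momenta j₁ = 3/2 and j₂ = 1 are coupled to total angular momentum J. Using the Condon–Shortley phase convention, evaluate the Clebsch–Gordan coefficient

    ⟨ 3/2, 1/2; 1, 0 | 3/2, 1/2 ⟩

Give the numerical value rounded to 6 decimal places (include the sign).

+√(1/15) = +0.258199

√[4·1!2!1!/5! · 2!1!1!1!2!1!] = √(4/15)
  +(−1)^0/∏(0,1,1,1,1,0)! = 1  (running 1)
  +(−1)^1/∏(1,0,0,0,2,1)! = -1/2  (running 1/2)
⟨..|..⟩ = √(4/15)·(1/2) = +0.258199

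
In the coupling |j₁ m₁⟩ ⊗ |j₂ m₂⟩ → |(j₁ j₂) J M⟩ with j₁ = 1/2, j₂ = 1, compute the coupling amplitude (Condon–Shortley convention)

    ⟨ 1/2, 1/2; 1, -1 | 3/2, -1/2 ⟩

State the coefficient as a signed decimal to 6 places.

+√(1/3) = +0.577350

j₁+j₂−J=0  J+j₁−j₂=1  J−j₁+j₂=2  j₁+j₂+J+1=4
(j₁±m₁, j₂±m₂, J±M) = (1,0,0,2,1,2)
P² = 4/3
sum k=0..0:
  [0] +1/2 = 1/2
S = 1/2
C² = P²·S² = 1/3 ; C = +0.577350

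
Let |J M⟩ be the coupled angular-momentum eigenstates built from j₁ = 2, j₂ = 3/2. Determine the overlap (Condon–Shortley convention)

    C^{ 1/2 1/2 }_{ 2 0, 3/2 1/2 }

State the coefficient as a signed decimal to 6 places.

+√(1/5) ≈ +0.447214

triangle: 3!×1!×0!/5! = 6/120
(j±m)!: 2!×2!×2!×1!×1!×0! = 8
prefactor² = (2J+1)×Δ×N² = 4/5
  k=2: +1/(2!×1!×0!×0!×1!×0!) = 1/2
Σ = 1/2  ⇒  CG² = 4/5×1/2² = 1/5
CG = +√(1/5) = +0.447214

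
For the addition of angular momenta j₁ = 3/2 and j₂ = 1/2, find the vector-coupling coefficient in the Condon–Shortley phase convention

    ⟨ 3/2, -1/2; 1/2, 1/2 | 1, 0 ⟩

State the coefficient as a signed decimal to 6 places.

triangle: 1!*2!*0!/4! = 2/24
(j±m)!: 1!*2!*1!*0!*1!*1! = 2
prefactor² = (2J+1)*Δ*N² = 1/2
  k=1: −1/(1!*0!*1!*0!*1!*0!) = -1
Σ = -1  ⇒  CG² = 1/2*(-1)² = 1/2
CG = −√(1/2) = -0.707107

−√(1/2) = -0.707107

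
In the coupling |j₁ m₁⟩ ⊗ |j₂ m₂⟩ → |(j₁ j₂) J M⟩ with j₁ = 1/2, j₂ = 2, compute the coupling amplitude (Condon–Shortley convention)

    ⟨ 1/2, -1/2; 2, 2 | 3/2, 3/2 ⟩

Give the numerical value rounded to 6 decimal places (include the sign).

-0.894427  (= −√(4/5))

triangle: 1!·0!·3!/5! = 6/120
(j±m)!: 0!·1!·4!·0!·3!·0! = 144
prefactor² = (2J+1)·Δ·N² = 144/5
  k=1: −1/(1!·0!·0!·3!·0!·0!) = -1/6
Σ = -1/6  ⇒  CG² = 144/5·(-1/6)² = 4/5
CG = −√(4/5) = -0.894427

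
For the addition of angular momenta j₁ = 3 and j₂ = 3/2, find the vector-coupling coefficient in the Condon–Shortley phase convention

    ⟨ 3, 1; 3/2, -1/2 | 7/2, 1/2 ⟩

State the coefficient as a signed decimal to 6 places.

j₁+j₂−J=1  J+j₁−j₂=5  J−j₁+j₂=2  j₁+j₂+J+1=9
(j₁±m₁, j₂±m₂, J±M) = (4,2,1,2,4,3)
P² = 512/7
sum k=0..1:
  [0] +1/12 = 1/12
  [1] −1/48 = -1/48
S = 1/16
C² = P²·S² = 2/7 ; C = +0.534522

+0.534522  (= +√(2/7))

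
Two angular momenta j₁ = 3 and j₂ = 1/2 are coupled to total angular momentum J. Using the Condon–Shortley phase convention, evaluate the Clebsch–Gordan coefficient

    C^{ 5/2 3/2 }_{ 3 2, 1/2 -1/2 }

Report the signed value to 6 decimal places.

+0.845154

j₁+j₂−J=1  J+j₁−j₂=5  J−j₁+j₂=0  j₁+j₂+J+1=7
(j₁±m₁, j₂±m₂, J±M) = (5,1,0,1,4,1)
P² = 2880/7
sum k=0..0:
  [0] +1/24 = 1/24
S = 1/24
C² = P²·S² = 5/7 ; C = +0.845154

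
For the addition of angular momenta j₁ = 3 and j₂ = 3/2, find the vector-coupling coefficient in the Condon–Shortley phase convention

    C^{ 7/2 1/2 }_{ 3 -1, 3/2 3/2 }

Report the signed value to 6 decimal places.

triangle: 1!*5!*2!/9! = 240/362880
(j±m)!: 2!*4!*3!*0!*4!*3! = 41472
prefactor² = (2J+1)*Δ*N² = 1536/7
  k=1: −1/(1!*0!*3!*2!*2!*0!) = -1/24
Σ = -1/24  ⇒  CG² = 1536/7*(-1/24)² = 8/21
CG = −√(8/21) = -0.617213

-0.617213  (= −√(8/21))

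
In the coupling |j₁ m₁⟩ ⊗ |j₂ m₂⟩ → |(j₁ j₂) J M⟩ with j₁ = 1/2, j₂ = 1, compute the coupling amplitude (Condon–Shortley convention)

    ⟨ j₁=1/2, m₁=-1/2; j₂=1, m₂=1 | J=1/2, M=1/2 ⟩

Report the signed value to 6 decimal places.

-0.816497  (= −√(2/3))

√[2·1!0!1!/3! · 0!1!2!0!1!0!] = √(2/3)
  +(−1)^1/∏(1,0,0,1,0,0)! = -1  (running -1)
⟨..|..⟩ = √(2/3)·(-1) = -0.816497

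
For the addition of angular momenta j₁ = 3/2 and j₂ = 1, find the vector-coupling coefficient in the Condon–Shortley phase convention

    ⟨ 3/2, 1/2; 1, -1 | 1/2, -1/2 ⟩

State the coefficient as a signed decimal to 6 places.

+√(1/6) = +0.408248

triangle: 2!×1!×0!/4! = 2/24
(j±m)!: 2!×1!×0!×2!×0!×1! = 4
prefactor² = (2J+1)×Δ×N² = 2/3
  k=0: +1/(0!×2!×1!×0!×0!×0!) = 1/2
Σ = 1/2  ⇒  CG² = 2/3×1/2² = 1/6
CG = +√(1/6) = +0.408248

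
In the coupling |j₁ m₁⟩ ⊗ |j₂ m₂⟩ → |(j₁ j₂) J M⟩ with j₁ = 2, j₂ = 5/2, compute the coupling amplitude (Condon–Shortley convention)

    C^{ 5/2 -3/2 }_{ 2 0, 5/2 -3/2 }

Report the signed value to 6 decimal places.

√[6·2!2!3!/8! · 2!2!1!4!1!4!] = √(288/35)
  +(−1)^0/∏(0,2,2,1,0,2)! = 1/8  (running 1/8)
  +(−1)^1/∏(1,1,1,0,1,3)! = -1/6  (running -1/24)
⟨..|..⟩ = √(288/35)·(-1/24) = -0.119523

-0.119523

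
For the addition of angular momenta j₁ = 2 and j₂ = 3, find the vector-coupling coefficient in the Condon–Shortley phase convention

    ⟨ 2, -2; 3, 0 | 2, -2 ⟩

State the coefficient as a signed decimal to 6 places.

√[5·3!1!3!/8! · 0!4!3!3!0!4!] = √(648/7)
  +(−1)^3/∏(3,0,1,0,0,3)! = -1/36  (running -1/36)
⟨..|..⟩ = √(648/7)·(-1/36) = -0.267261

-0.267261  (= −√(1/14))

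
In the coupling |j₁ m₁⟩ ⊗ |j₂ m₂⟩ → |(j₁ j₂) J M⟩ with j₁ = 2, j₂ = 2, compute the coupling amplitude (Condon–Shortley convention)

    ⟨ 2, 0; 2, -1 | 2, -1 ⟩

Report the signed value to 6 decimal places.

√[5·2!2!2!/7! · 2!2!1!3!1!3!] = √(8/7)
  +(−1)^0/∏(0,2,2,1,0,1)! = 1/4  (running 1/4)
  +(−1)^1/∏(1,1,1,0,1,2)! = -1/2  (running -1/4)
⟨..|..⟩ = √(8/7)·(-1/4) = -0.267261

-0.267261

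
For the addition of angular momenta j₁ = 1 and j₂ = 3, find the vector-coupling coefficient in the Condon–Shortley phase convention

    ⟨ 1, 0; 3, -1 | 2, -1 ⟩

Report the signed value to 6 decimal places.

-0.617213

j₁+j₂−J=2  J+j₁−j₂=0  J−j₁+j₂=4  j₁+j₂+J+1=7
(j₁±m₁, j₂±m₂, J±M) = (1,1,2,4,1,3)
P² = 96/7
sum k=1..1:
  [1] −1/6 = -1/6
S = -1/6
C² = P²·S² = 8/21 ; C = -0.617213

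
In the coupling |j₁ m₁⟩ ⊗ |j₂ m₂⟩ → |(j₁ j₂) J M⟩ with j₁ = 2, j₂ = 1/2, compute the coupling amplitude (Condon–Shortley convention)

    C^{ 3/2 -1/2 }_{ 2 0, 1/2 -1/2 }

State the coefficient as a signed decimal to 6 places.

+√(2/5) ≈ +0.632456

√[4·1!3!0!/5! · 2!2!0!1!1!2!] = √(8/5)
  +(−1)^0/∏(0,1,2,0,1,0)! = 1/2  (running 1/2)
⟨..|..⟩ = √(8/5)·(1/2) = +0.632456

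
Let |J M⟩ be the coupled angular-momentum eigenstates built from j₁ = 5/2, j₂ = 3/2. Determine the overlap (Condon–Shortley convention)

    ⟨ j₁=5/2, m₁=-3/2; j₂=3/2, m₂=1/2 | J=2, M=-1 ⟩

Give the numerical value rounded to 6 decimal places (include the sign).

j₁+j₂−J=2  J+j₁−j₂=3  J−j₁+j₂=1  j₁+j₂+J+1=7
(j₁±m₁, j₂±m₂, J±M) = (1,4,2,1,1,3)
P² = 24/7
sum k=1..2:
  [1] −1/6 = -1/6
  [2] +1/4 = 1/4
S = 1/12
C² = P²·S² = 1/42 ; C = +0.154303

+√(1/42) = +0.154303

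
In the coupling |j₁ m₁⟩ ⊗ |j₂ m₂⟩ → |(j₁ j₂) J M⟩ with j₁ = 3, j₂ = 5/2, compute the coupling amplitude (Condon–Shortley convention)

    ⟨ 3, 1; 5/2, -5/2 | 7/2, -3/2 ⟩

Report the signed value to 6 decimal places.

+√(8/21) ≈ +0.617213

j₁+j₂−J=2  J+j₁−j₂=4  J−j₁+j₂=3  j₁+j₂+J+1=10
(j₁±m₁, j₂±m₂, J±M) = (4,2,0,5,2,5)
P² = 6144/7
sum k=0..0:
  [0] +1/48 = 1/48
S = 1/48
C² = P²·S² = 8/21 ; C = +0.617213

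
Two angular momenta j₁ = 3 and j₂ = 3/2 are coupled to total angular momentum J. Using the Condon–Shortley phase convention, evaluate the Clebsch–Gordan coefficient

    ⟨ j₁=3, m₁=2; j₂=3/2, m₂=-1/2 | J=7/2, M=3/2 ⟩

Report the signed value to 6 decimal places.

triangle: 1!·5!·2!/9! = 240/362880
(j±m)!: 5!·1!·1!·2!·5!·2! = 57600
prefactor² = (2J+1)·Δ·N² = 6400/21
  k=0: +1/(0!·1!·1!·1!·4!·1!) = 1/24
  k=1: −1/(1!·0!·0!·0!·5!·2!) = -1/240
Σ = 3/80  ⇒  CG² = 6400/21·3/80² = 3/7
CG = +√(3/7) = +0.654654

+0.654654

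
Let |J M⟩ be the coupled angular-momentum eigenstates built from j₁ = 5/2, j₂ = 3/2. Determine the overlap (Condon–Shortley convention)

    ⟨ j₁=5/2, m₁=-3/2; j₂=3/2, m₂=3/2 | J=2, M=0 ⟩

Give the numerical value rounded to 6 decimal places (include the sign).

√[5·2!3!1!/7! · 1!4!3!0!2!2!] = √(48/7)
  +(−1)^2/∏(2,0,2,1,1,0)! = 1/4  (running 1/4)
⟨..|..⟩ = √(48/7)·(1/4) = +0.654654

+√(3/7) ≈ +0.654654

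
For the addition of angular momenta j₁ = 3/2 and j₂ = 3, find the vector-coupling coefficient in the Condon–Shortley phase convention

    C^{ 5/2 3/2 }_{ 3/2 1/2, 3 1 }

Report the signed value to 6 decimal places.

-0.591608

j₁+j₂−J=2  J+j₁−j₂=1  J−j₁+j₂=4  j₁+j₂+J+1=8
(j₁±m₁, j₂±m₂, J±M) = (2,1,4,2,4,1)
P² = 576/35
sum k=0..1:
  [0] +1/48 = 1/48
  [1] −1/6 = -1/6
S = -7/48
C² = P²·S² = 7/20 ; C = -0.591608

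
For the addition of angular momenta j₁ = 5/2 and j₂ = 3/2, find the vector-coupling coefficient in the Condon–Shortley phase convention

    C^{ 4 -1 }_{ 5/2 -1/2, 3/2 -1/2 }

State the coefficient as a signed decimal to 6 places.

triangle: 0!×5!×3!/9! = 720/362880
(j±m)!: 2!×3!×1!×2!×3!×5! = 17280
prefactor² = (2J+1)×Δ×N² = 2160/7
  k=0: +1/(0!×0!×3!×1!×2!×2!) = 1/24
Σ = 1/24  ⇒  CG² = 2160/7×1/24² = 15/28
CG = +√(15/28) = +0.731925

+0.731925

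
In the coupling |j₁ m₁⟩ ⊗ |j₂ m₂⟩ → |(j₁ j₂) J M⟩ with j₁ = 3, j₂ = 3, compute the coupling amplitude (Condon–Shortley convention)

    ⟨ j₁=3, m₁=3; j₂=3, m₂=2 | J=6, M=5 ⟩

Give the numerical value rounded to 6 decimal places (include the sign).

√[13·0!6!6!/13! · 6!0!5!1!11!1!] = √(3732480000)
  +(−1)^0/∏(0,0,0,5,6,1)! = 1/86400  (running 1/86400)
⟨..|..⟩ = √(3732480000)·(1/86400) = +0.707107

+0.707107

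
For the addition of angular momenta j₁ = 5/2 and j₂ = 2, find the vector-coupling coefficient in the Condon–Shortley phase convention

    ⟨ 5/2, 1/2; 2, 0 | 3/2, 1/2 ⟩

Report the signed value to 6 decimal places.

-0.239046

√[4·3!2!1!/7! · 3!2!2!2!2!1!] = √(32/35)
  +(−1)^1/∏(1,2,1,1,1,0)! = -1/2  (running -1/2)
  +(−1)^2/∏(2,1,0,0,2,1)! = 1/4  (running -1/4)
⟨..|..⟩ = √(32/35)·(-1/4) = -0.239046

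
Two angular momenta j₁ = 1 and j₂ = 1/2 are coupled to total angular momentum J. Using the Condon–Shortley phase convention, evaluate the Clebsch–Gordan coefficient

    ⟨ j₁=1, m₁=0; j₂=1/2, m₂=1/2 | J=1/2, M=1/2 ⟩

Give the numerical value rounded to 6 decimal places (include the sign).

triangle: 1!·1!·0!/3! = 1/6
(j±m)!: 1!·1!·1!·0!·1!·0! = 1
prefactor² = (2J+1)·Δ·N² = 1/3
  k=1: −1/(1!·0!·0!·0!·1!·0!) = -1
Σ = -1  ⇒  CG² = 1/3·(-1)² = 1/3
CG = −√(1/3) = -0.577350

−√(1/3) ≈ -0.577350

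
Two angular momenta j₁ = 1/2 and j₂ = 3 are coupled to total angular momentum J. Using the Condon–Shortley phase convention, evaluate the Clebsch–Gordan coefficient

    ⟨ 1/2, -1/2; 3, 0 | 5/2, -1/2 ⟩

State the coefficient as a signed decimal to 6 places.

√[6·1!0!5!/7! · 0!1!3!3!2!3!] = √(432/7)
  +(−1)^1/∏(1,0,0,2,0,3)! = -1/12  (running -1/12)
⟨..|..⟩ = √(432/7)·(-1/12) = -0.654654

−√(3/7) = -0.654654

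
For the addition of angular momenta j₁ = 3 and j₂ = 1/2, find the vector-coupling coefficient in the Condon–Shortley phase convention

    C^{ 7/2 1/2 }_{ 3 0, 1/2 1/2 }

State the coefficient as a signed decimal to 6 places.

+√(4/7) = +0.755929

triangle: 0!·6!·1!/8! = 720/40320
(j±m)!: 3!·3!·1!·0!·4!·3! = 5184
prefactor² = (2J+1)·Δ·N² = 5184/7
  k=0: +1/(0!·0!·3!·1!·3!·0!) = 1/36
Σ = 1/36  ⇒  CG² = 5184/7·1/36² = 4/7
CG = +√(4/7) = +0.755929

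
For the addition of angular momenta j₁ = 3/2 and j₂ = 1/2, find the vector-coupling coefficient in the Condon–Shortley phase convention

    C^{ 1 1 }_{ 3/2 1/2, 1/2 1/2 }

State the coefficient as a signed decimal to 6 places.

−√(1/4) = -0.500000

triangle: 1!*2!*0!/4! = 2/24
(j±m)!: 2!*1!*1!*0!*2!*0! = 4
prefactor² = (2J+1)*Δ*N² = 1
  k=1: −1/(1!*0!*0!*0!*2!*0!) = -1/2
Σ = -1/2  ⇒  CG² = 1*(-1/2)² = 1/4
CG = −√(1/4) = -0.500000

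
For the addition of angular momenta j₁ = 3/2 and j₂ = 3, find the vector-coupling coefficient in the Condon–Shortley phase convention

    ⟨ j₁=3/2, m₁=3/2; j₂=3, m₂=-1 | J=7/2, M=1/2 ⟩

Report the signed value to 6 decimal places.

+0.617213

j₁+j₂−J=1  J+j₁−j₂=2  J−j₁+j₂=5  j₁+j₂+J+1=9
(j₁±m₁, j₂±m₂, J±M) = (3,0,2,4,4,3)
P² = 1536/7
sum k=0..0:
  [0] +1/24 = 1/24
S = 1/24
C² = P²·S² = 8/21 ; C = +0.617213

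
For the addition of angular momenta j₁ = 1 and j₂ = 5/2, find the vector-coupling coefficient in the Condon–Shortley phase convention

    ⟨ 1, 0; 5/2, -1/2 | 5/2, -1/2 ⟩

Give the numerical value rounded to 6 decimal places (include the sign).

triangle: 1!*1!*4!/7! = 24/5040
(j±m)!: 1!*1!*2!*3!*2!*3! = 144
prefactor² = (2J+1)*Δ*N² = 144/35
  k=0: +1/(0!*1!*1!*2!*0!*2!) = 1/4
  k=1: −1/(1!*0!*0!*1!*1!*3!) = -1/6
Σ = 1/12  ⇒  CG² = 144/35*1/12² = 1/35
CG = +√(1/35) = +0.169031

+√(1/35) ≈ +0.169031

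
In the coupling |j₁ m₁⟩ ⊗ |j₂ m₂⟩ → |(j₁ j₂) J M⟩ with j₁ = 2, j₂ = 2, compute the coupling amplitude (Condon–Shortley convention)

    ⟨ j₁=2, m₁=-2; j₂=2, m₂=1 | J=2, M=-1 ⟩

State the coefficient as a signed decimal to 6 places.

+0.654654  (= +√(3/7))

triangle: 2!×2!×2!/7! = 8/5040
(j±m)!: 0!×4!×3!×1!×1!×3! = 864
prefactor² = (2J+1)×Δ×N² = 48/7
  k=2: +1/(2!×0!×2!×1!×0!×1!) = 1/4
Σ = 1/4  ⇒  CG² = 48/7×1/4² = 3/7
CG = +√(3/7) = +0.654654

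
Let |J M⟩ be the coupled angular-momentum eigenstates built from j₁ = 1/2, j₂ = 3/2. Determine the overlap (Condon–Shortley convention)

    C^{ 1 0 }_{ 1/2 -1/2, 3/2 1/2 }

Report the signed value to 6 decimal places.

triangle: 1!*0!*2!/4! = 2/24
(j±m)!: 0!*1!*2!*1!*1!*1! = 2
prefactor² = (2J+1)*Δ*N² = 1/2
  k=1: −1/(1!*0!*0!*1!*0!*1!) = -1
Σ = -1  ⇒  CG² = 1/2*(-1)² = 1/2
CG = −√(1/2) = -0.707107

-0.707107  (= −√(1/2))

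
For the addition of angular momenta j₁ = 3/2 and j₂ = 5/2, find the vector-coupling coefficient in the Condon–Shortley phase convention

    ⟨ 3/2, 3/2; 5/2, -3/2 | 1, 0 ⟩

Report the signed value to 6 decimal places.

+0.447214

√[3·3!0!2!/6! · 3!0!1!4!1!1!] = √(36/5)
  +(−1)^0/∏(0,3,0,1,0,1)! = 1/6  (running 1/6)
⟨..|..⟩ = √(36/5)·(1/6) = +0.447214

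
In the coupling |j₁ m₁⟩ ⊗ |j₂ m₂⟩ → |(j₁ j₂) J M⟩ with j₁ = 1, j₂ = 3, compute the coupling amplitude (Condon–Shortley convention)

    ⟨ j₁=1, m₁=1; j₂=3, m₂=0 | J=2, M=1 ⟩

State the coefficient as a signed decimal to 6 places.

+√(1/7) = +0.377964

triangle: 2!*0!*4!/7! = 48/5040
(j±m)!: 2!*0!*3!*3!*3!*1! = 432
prefactor² = (2J+1)*Δ*N² = 144/7
  k=0: +1/(0!*2!*0!*3!*0!*1!) = 1/12
Σ = 1/12  ⇒  CG² = 144/7*1/12² = 1/7
CG = +√(1/7) = +0.377964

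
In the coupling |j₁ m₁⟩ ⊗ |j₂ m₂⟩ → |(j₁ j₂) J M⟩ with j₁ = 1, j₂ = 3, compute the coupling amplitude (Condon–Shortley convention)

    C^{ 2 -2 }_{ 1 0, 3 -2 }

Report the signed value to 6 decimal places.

−√(5/21) ≈ -0.487950

triangle: 2!×0!×4!/7! = 48/5040
(j±m)!: 1!×1!×1!×5!×0!×4! = 2880
prefactor² = (2J+1)×Δ×N² = 960/7
  k=1: −1/(1!×1!×0!×0!×0!×4!) = -1/24
Σ = -1/24  ⇒  CG² = 960/7×(-1/24)² = 5/21
CG = −√(5/21) = -0.487950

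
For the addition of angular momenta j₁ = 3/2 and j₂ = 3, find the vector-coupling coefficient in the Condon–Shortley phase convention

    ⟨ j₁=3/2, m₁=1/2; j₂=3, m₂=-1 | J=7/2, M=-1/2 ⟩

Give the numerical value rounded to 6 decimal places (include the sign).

j₁+j₂−J=1  J+j₁−j₂=2  J−j₁+j₂=5  j₁+j₂+J+1=9
(j₁±m₁, j₂±m₂, J±M) = (2,1,2,4,3,4)
P² = 512/7
sum k=0..1:
  [0] +1/12 = 1/12
  [1] −1/48 = -1/48
S = 1/16
C² = P²·S² = 2/7 ; C = +0.534522

+√(2/7) ≈ +0.534522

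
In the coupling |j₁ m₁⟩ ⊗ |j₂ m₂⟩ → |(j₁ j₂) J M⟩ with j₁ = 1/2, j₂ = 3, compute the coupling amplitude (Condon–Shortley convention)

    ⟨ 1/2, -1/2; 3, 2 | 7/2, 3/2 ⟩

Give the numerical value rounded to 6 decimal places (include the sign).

+0.534522

√[8·0!1!6!/8! · 0!1!5!1!5!2!] = √(28800/7)
  +(−1)^0/∏(0,0,1,5,0,1)! = 1/120  (running 1/120)
⟨..|..⟩ = √(28800/7)·(1/120) = +0.534522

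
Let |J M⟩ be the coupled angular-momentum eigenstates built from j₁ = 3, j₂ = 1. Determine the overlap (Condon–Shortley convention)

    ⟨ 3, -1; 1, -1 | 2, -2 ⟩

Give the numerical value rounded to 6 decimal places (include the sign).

triangle: 2!×4!×0!/7! = 48/5040
(j±m)!: 2!×4!×0!×2!×0!×4! = 2304
prefactor² = (2J+1)×Δ×N² = 768/7
  k=0: +1/(0!×2!×4!×0!×0!×0!) = 1/48
Σ = 1/48  ⇒  CG² = 768/7×1/48² = 1/21
CG = +√(1/21) = +0.218218

+√(1/21) ≈ +0.218218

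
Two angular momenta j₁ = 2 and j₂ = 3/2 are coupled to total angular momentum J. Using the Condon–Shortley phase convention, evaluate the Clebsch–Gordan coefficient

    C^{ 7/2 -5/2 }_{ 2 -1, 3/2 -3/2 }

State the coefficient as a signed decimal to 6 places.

+√(4/7) ≈ +0.755929

√[8·0!4!3!/8! · 1!3!0!3!1!6!] = √(5184/7)
  +(−1)^0/∏(0,0,3,0,1,3)! = 1/36  (running 1/36)
⟨..|..⟩ = √(5184/7)·(1/36) = +0.755929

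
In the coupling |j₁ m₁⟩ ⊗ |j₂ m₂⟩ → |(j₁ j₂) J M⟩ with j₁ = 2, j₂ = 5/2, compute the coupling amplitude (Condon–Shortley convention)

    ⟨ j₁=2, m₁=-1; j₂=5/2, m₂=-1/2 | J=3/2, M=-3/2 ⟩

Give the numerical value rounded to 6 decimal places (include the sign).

√[4·3!1!2!/7! · 1!3!2!3!0!3!] = √(144/35)
  +(−1)^2/∏(2,1,1,0,0,2)! = 1/4  (running 1/4)
⟨..|..⟩ = √(144/35)·(1/4) = +0.507093

+√(9/35) ≈ +0.507093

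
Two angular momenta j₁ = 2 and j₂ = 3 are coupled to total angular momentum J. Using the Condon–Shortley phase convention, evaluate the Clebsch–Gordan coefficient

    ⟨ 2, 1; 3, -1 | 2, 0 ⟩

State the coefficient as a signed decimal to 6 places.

−√(1/7) = -0.377964

triangle: 3!·1!·3!/8! = 36/40320
(j±m)!: 3!·1!·2!·4!·2!·2! = 1152
prefactor² = (2J+1)·Δ·N² = 36/7
  k=0: +1/(0!·3!·1!·2!·0!·1!) = 1/12
  k=1: −1/(1!·2!·0!·1!·1!·2!) = -1/4
Σ = -1/6  ⇒  CG² = 36/7·(-1/6)² = 1/7
CG = −√(1/7) = -0.377964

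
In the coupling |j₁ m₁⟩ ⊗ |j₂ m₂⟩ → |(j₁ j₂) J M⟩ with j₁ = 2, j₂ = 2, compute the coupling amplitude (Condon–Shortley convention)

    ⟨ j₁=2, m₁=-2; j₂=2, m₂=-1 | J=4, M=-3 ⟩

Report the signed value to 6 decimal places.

+0.707107  (= +√(1/2))

√[9·0!4!4!/9! · 0!4!1!3!1!7!] = √(10368)
  +(−1)^0/∏(0,0,4,1,0,3)! = 1/144  (running 1/144)
⟨..|..⟩ = √(10368)·(1/144) = +0.707107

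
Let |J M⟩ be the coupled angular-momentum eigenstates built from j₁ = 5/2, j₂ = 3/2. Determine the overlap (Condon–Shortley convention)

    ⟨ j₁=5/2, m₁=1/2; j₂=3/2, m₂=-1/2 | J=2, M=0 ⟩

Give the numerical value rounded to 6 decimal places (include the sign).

√[5·2!3!1!/7! · 3!2!1!2!2!2!] = √(8/7)
  +(−1)^0/∏(0,2,2,1,1,0)! = 1/4  (running 1/4)
  +(−1)^1/∏(1,1,1,0,2,1)! = -1/2  (running -1/4)
⟨..|..⟩ = √(8/7)·(-1/4) = -0.267261

-0.267261  (= −√(1/14))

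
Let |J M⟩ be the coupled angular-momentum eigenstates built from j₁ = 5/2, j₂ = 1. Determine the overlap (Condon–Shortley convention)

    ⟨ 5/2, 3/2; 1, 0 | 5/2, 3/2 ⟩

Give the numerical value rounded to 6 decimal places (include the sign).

+0.507093

√[6·1!4!1!/7! · 4!1!1!1!4!1!] = √(576/35)
  +(−1)^0/∏(0,1,1,1,3,0)! = 1/6  (running 1/6)
  +(−1)^1/∏(1,0,0,0,4,1)! = -1/24  (running 1/8)
⟨..|..⟩ = √(576/35)·(1/8) = +0.507093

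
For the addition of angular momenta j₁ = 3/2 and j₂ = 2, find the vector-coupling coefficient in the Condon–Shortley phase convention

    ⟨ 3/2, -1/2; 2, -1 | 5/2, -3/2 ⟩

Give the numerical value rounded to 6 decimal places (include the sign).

+√(1/35) = +0.169031

j₁+j₂−J=1  J+j₁−j₂=2  J−j₁+j₂=3  j₁+j₂+J+1=7
(j₁±m₁, j₂±m₂, J±M) = (1,2,1,3,1,4)
P² = 144/35
sum k=0..1:
  [0] +1/4 = 1/4
  [1] −1/6 = -1/6
S = 1/12
C² = P²·S² = 1/35 ; C = +0.169031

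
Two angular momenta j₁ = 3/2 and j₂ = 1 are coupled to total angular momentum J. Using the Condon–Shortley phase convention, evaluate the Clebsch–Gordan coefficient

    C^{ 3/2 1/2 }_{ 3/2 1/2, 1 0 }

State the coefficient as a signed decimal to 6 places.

+0.258199

j₁+j₂−J=1  J+j₁−j₂=2  J−j₁+j₂=1  j₁+j₂+J+1=5
(j₁±m₁, j₂±m₂, J±M) = (2,1,1,1,2,1)
P² = 4/15
sum k=0..1:
  [0] +1/1 = 1
  [1] −1/2 = -1/2
S = 1/2
C² = P²·S² = 1/15 ; C = +0.258199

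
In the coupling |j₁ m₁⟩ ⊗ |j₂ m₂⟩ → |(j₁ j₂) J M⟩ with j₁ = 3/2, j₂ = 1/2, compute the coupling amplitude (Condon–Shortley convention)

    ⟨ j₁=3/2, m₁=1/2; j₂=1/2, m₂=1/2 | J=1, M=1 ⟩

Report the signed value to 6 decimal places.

j₁+j₂−J=1  J+j₁−j₂=2  J−j₁+j₂=0  j₁+j₂+J+1=4
(j₁±m₁, j₂±m₂, J±M) = (2,1,1,0,2,0)
P² = 1
sum k=1..1:
  [1] −1/2 = -1/2
S = -1/2
C² = P²·S² = 1/4 ; C = -0.500000

−√(1/4) = -0.500000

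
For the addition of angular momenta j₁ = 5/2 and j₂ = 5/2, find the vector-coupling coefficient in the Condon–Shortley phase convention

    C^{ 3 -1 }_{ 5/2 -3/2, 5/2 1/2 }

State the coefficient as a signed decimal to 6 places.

triangle: 2!·3!·3!/9! = 72/362880
(j±m)!: 1!·4!·3!·2!·2!·4! = 13824
prefactor² = (2J+1)·Δ·N² = 96/5
  k=1: −1/(1!·1!·3!·2!·0!·1!) = -1/12
  k=2: +1/(2!·0!·2!·1!·1!·2!) = 1/8
Σ = 1/24  ⇒  CG² = 96/5·1/24² = 1/30
CG = +√(1/30) = +0.182574

+√(1/30) = +0.182574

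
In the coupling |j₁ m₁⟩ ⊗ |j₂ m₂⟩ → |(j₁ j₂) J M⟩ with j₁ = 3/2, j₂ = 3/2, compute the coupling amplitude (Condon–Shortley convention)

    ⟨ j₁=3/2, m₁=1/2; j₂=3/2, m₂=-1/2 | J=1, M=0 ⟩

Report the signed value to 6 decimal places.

triangle: 2!×1!×1!/5! = 2/120
(j±m)!: 2!×1!×1!×2!×1!×1! = 4
prefactor² = (2J+1)×Δ×N² = 1/5
  k=0: +1/(0!×2!×1!×1!×0!×0!) = 1/2
  k=1: −1/(1!×1!×0!×0!×1!×1!) = -1
Σ = -1/2  ⇒  CG² = 1/5×(-1/2)² = 1/20
CG = −√(1/20) = -0.223607

−√(1/20) = -0.223607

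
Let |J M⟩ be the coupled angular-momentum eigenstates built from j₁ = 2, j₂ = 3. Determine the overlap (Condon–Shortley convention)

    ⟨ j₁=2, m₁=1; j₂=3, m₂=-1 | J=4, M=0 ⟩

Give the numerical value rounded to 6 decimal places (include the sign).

triangle: 1!×3!×5!/10! = 720/3628800
(j±m)!: 3!×1!×2!×4!×4!×4! = 165888
prefactor² = (2J+1)×Δ×N² = 10368/35
  k=0: +1/(0!×1!×1!×2!×2!×3!) = 1/24
  k=1: −1/(1!×0!×0!×1!×3!×4!) = -1/144
Σ = 5/144  ⇒  CG² = 10368/35×5/144² = 5/14
CG = +√(5/14) = +0.597614

+0.597614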